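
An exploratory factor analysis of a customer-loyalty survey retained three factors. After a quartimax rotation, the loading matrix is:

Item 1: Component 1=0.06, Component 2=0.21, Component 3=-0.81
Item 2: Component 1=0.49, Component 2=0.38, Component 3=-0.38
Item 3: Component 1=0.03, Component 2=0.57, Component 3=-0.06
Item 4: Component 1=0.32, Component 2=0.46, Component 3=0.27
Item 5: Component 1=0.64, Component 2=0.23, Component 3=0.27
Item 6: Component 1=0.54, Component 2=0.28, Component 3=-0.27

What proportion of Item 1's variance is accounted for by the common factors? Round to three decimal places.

h² = 0.06² + 0.21² + (-0.81)² = 0.0036 + 0.0441 + 0.6561 = 0.7038

0.704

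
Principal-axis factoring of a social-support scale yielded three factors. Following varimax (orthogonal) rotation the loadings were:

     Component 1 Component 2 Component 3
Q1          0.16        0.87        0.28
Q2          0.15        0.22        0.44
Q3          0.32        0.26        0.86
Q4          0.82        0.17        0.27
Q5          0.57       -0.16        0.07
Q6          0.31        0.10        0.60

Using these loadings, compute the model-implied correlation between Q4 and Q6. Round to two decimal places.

0.43

r̂ = Σ λ_i·λ_j across factors = (0.82)(0.31) + (0.17)(0.10) + (0.27)(0.60)
  = +0.2542 +0.0170 +0.1620 = 0.4332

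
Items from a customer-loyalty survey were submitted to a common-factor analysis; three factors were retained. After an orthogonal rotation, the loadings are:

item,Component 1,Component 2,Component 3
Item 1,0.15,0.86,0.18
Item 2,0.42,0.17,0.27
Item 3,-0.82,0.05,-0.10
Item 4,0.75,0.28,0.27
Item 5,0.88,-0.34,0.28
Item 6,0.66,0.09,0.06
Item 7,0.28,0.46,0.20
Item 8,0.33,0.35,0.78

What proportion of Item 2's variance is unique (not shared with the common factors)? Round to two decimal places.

h² = 0.42² + 0.17² + 0.27² = 0.1764 + 0.0289 + 0.0729 = 0.2782
Uniqueness u² = 1 − h² = 1 − 0.2782 = 0.7218

0.72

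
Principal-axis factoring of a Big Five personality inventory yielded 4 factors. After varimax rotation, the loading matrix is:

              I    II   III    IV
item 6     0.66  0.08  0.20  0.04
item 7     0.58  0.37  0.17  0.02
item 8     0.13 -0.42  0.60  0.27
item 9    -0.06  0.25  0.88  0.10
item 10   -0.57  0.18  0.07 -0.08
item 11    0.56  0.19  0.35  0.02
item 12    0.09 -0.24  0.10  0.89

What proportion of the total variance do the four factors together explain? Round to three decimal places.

SS loadings by factor: 1.4391, 0.5083, 1.3407, 0.8838; total = 4.1719.
Total variance with 7 standardized items is 7, so the solution explains 4.1719/7 = 0.5960.

0.596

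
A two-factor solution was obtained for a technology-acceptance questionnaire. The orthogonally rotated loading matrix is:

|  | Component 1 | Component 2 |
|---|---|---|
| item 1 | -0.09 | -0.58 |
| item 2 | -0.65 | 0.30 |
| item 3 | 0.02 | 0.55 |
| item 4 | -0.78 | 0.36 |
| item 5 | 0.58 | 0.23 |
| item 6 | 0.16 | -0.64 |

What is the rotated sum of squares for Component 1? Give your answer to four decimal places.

1.4014

SS loadings for Component 1 = (-0.09)² + (-0.65)² + 0.02² + (-0.78)² + 0.58² + 0.16² = 0.0081 + 0.4225 + 0.0004 + 0.6084 + 0.3364 + 0.0256 = 1.4014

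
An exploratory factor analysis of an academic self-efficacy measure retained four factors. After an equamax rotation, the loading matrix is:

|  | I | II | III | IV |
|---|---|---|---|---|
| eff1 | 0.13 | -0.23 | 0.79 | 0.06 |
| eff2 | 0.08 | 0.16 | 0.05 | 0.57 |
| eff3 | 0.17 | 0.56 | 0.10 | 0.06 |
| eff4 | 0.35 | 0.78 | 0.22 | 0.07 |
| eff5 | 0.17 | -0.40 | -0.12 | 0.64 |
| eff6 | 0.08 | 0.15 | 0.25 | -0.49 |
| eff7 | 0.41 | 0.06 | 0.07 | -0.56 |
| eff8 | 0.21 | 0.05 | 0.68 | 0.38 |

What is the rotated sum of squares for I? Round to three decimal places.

SS loadings for I = 0.13² + 0.08² + 0.17² + 0.35² + 0.17² + 0.08² + 0.41² + 0.21² = 0.0169 + 0.0064 + 0.0289 + 0.1225 + 0.0289 + 0.0064 + 0.1681 + 0.0441 = 0.4222

0.422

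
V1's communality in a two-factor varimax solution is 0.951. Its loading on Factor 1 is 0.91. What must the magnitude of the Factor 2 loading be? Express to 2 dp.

Under orthogonal rotation h² = Σλ², so λ_Factor 2² = h² − (0.8281) = 0.951 − 0.8281 = 0.1229.
|λ| = √0.1229 = 0.3506.

0.35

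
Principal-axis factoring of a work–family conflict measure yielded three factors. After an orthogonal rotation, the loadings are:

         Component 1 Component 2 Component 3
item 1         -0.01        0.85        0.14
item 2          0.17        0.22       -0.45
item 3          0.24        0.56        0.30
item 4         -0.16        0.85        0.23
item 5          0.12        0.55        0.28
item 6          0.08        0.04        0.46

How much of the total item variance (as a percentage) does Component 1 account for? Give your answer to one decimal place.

SS loadings for Component 1 = (-0.01)² + 0.17² + 0.24² + (-0.16)² + 0.12² + 0.08² = 0.1330
With 6 standardized items, total variance = 6. Proportion = 0.1330/6 = 0.0222 → 2.22%.

2.2%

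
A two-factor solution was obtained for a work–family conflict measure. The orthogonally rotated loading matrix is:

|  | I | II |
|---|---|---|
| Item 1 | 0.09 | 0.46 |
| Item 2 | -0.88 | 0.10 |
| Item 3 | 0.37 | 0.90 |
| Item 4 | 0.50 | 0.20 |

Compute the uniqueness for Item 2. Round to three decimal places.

0.216

h² = (-0.88)² + 0.10² = 0.7744 + 0.0100 = 0.7844
Uniqueness u² = 1 − h² = 1 − 0.7844 = 0.2156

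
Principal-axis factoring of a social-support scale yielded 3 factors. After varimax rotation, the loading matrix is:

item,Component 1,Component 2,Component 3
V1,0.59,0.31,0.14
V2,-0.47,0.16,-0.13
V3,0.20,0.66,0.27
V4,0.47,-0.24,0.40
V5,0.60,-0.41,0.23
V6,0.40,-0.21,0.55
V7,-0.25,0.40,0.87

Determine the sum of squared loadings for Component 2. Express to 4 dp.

SS loadings for Component 2 = 0.31² + 0.16² + 0.66² + (-0.24)² + (-0.41)² + (-0.21)² + 0.40² = 0.0961 + 0.0256 + 0.4356 + 0.0576 + 0.1681 + 0.0441 + 0.1600 = 0.9871

0.9871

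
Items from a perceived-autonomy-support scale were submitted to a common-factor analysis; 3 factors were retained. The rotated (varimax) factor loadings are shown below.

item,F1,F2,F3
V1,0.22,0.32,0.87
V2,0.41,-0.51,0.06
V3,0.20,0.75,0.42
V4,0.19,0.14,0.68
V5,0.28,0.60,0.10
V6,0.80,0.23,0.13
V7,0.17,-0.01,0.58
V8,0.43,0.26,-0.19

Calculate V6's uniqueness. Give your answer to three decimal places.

h² = 0.80² + 0.23² + 0.13² = 0.6400 + 0.0529 + 0.0169 = 0.7098
Uniqueness u² = 1 − h² = 1 − 0.7098 = 0.2902

0.290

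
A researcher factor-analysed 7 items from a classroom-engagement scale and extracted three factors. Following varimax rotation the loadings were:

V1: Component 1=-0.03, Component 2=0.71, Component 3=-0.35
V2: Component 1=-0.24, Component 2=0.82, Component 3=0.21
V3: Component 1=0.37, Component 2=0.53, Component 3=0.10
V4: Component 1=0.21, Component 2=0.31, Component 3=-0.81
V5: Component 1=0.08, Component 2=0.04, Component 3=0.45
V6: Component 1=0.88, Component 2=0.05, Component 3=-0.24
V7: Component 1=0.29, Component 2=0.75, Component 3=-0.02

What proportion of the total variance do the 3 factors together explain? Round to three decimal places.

SS loadings by factor: 1.1044, 2.1201, 1.0932; total = 4.3177.
Total variance with 7 standardized items is 7, so the solution explains 4.3177/7 = 0.6168.

0.617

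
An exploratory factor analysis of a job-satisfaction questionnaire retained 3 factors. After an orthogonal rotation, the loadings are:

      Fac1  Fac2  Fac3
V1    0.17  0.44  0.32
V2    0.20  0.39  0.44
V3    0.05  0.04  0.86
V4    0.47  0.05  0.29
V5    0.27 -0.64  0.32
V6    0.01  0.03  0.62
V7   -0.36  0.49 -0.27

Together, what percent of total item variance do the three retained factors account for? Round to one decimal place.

45.4%

Communalities: 0.3249, 0.3857, 0.7437, 0.3075, 0.5849, 0.3854, 0.4426; Σh² = 3.1747.
Total variance with 7 standardized items is 7, so the solution explains 3.1747/7 = 0.4535 = 45.35%.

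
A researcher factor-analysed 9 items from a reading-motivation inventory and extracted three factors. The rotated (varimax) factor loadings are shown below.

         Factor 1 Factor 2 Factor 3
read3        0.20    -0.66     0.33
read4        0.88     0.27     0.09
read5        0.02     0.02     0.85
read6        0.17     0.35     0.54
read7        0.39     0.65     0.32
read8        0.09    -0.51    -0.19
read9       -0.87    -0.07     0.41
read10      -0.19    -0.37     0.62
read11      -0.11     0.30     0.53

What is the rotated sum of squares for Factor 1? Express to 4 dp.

1.8090

SS loadings for Factor 1 = 0.20² + 0.88² + 0.02² + 0.17² + 0.39² + 0.09² + (-0.87)² + (-0.19)² + (-0.11)² = 0.0400 + 0.7744 + 0.0004 + 0.0289 + 0.1521 + 0.0081 + 0.7569 + 0.0361 + 0.0121 = 1.8090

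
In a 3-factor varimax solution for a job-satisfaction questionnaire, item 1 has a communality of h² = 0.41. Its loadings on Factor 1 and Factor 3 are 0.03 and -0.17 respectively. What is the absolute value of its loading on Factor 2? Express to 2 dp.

Under orthogonal rotation h² = Σλ², so λ_Factor 2² = h² − (0.0298) = 0.41 − 0.0298 = 0.3802.
|λ| = √0.3802 = 0.6166.

0.62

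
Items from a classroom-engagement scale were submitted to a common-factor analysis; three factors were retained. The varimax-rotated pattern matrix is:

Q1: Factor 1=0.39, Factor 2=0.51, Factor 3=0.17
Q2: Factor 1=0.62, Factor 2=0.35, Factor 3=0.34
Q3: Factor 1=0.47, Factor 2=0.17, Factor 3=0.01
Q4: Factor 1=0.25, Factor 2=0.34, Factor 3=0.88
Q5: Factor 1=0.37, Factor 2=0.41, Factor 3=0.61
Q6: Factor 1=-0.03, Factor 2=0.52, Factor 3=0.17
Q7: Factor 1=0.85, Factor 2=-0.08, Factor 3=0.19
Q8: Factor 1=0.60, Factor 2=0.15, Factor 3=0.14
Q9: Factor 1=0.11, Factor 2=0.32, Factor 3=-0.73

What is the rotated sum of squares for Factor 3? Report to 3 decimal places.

SS loadings for Factor 3 = 0.17² + 0.34² + 0.01² + 0.88² + 0.61² + 0.17² + 0.19² + 0.14² + (-0.73)² = 0.0289 + 0.1156 + 0.0001 + 0.7744 + 0.3721 + 0.0289 + 0.0361 + 0.0196 + 0.5329 = 1.9086

1.909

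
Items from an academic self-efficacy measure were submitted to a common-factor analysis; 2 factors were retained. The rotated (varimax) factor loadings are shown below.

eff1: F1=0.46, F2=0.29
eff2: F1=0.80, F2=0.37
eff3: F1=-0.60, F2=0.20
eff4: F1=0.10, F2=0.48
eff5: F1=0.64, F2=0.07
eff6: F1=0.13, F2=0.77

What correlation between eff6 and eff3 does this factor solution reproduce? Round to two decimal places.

r̂ = Σ λ_i·λ_j across factors = (0.13)(-0.60) + (0.77)(0.20)
  = -0.0780 +0.1540 = 0.0760

0.08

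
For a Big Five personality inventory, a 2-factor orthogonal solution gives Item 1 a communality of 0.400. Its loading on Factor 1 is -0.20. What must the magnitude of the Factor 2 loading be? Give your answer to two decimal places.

Under orthogonal rotation h² = Σλ², so λ_Factor 2² = h² − (0.0400) = 0.400 − 0.0400 = 0.3600.
|λ| = √0.3600 = 0.6000.

0.60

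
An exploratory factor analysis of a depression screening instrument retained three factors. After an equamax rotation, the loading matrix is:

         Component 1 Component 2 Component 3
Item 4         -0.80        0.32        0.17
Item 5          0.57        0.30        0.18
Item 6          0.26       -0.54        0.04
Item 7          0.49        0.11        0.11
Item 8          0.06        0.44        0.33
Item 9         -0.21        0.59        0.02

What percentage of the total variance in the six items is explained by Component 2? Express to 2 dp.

SS loadings for Component 2 = 0.32² + 0.30² + (-0.54)² + 0.11² + 0.44² + 0.59² = 1.0378
With 6 standardized items, total variance = 6. Proportion = 1.0378/6 = 0.1730 → 17.30%.

17.30%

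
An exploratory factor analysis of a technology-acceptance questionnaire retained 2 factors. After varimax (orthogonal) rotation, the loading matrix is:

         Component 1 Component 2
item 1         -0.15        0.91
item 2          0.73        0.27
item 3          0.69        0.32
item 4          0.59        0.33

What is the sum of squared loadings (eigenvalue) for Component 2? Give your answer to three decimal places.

1.112

SS loadings for Component 2 = 0.91² + 0.27² + 0.32² + 0.33² = 0.8281 + 0.0729 + 0.1024 + 0.1089 = 1.1123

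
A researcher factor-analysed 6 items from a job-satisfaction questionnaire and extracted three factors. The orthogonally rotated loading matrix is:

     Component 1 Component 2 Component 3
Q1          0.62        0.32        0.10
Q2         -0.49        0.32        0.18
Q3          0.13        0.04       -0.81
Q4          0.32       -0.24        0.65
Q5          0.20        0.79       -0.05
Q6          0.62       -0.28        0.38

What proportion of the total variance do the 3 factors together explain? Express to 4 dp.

Communalities: 0.4968, 0.3749, 0.6746, 0.5825, 0.6666, 0.6072; Σh² = 3.4026.
Total variance with 6 standardized items is 6, so the solution explains 3.4026/6 = 0.5671.

0.5671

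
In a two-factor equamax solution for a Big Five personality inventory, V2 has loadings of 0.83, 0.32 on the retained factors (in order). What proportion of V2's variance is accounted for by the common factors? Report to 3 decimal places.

h² = 0.83² + 0.32² = 0.6889 + 0.1024 = 0.7913

0.791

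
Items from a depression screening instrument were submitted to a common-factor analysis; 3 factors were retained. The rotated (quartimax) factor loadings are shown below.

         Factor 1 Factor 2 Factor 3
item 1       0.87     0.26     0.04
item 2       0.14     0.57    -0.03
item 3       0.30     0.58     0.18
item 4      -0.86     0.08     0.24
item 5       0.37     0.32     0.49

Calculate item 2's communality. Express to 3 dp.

0.345

h² = 0.14² + 0.57² + (-0.03)² = 0.0196 + 0.3249 + 0.0009 = 0.3454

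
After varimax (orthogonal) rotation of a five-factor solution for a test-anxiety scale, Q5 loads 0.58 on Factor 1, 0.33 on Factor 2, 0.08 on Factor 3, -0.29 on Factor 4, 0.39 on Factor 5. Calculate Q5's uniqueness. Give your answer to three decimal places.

0.312

h² = 0.58² + 0.33² + 0.08² + (-0.29)² + 0.39² = 0.3364 + 0.1089 + 0.0064 + 0.0841 + 0.1521 = 0.6879
Uniqueness u² = 1 − h² = 1 − 0.6879 = 0.3121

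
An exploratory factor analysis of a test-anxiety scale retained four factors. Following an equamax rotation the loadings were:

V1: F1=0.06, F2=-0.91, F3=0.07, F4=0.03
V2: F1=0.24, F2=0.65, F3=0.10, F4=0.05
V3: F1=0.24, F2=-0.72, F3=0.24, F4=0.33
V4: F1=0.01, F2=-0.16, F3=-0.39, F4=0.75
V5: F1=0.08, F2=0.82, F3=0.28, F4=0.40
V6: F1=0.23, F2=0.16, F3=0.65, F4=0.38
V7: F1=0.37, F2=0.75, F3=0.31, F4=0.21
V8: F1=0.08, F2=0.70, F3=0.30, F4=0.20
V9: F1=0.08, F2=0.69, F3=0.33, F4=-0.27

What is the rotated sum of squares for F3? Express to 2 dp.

SS loadings for F3 = 0.07² + 0.10² + 0.24² + (-0.39)² + 0.28² + 0.65² + 0.31² + 0.30² + 0.33² = 0.0049 + 0.0100 + 0.0576 + 0.1521 + 0.0784 + 0.4225 + 0.0961 + 0.0900 + 0.1089 = 1.0205

1.02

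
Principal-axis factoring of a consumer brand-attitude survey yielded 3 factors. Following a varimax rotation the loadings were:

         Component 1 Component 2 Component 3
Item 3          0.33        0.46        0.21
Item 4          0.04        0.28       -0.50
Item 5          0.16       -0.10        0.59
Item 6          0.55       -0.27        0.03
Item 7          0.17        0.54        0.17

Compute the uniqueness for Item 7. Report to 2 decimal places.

0.65

h² = 0.17² + 0.54² + 0.17² = 0.0289 + 0.2916 + 0.0289 = 0.3494
Uniqueness u² = 1 − h² = 1 − 0.3494 = 0.6506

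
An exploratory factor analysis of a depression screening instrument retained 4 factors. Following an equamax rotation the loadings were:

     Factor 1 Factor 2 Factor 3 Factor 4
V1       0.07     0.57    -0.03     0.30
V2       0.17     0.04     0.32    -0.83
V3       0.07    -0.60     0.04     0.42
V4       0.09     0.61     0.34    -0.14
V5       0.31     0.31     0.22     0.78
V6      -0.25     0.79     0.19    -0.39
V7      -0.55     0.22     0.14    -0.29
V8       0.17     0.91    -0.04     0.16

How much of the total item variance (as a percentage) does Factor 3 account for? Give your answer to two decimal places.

SS loadings for Factor 3 = (-0.03)² + 0.32² + 0.04² + 0.34² + 0.22² + 0.19² + 0.14² + (-0.04)² = 0.3262
With 8 standardized items, total variance = 8. Proportion = 0.3262/8 = 0.0408 → 4.08%.

4.08%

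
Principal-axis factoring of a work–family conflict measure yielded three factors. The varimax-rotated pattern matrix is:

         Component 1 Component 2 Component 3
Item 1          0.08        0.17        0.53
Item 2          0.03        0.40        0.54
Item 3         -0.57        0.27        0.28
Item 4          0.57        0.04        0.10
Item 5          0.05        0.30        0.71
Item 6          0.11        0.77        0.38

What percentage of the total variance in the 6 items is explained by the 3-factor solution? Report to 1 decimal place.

Communalities: 0.3162, 0.4525, 0.4762, 0.3365, 0.5966, 0.7494; Σh² = 2.9274.
Total variance with 6 standardized items is 6, so the solution explains 2.9274/6 = 0.4879 = 48.79%.

48.8%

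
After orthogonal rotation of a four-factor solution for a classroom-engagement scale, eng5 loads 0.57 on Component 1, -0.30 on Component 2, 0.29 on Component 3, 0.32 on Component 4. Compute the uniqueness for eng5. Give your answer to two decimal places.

0.40

h² = 0.57² + (-0.30)² + 0.29² + 0.32² = 0.3249 + 0.0900 + 0.0841 + 0.1024 = 0.6014
Uniqueness u² = 1 − h² = 1 − 0.6014 = 0.3986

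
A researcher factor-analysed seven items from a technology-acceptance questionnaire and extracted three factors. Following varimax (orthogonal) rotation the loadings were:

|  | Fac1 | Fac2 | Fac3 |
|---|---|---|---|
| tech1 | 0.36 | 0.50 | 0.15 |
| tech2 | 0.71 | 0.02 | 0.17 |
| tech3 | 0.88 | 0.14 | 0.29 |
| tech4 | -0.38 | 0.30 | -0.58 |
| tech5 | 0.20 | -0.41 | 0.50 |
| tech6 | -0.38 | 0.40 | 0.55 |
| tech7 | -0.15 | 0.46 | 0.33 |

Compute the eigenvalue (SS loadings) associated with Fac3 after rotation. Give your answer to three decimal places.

1.133

SS loadings for Fac3 = 0.15² + 0.17² + 0.29² + (-0.58)² + 0.50² + 0.55² + 0.33² = 0.0225 + 0.0289 + 0.0841 + 0.3364 + 0.2500 + 0.3025 + 0.1089 = 1.1333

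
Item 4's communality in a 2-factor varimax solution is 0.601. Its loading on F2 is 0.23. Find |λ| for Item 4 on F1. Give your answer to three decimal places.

Under orthogonal rotation h² = Σλ², so λ_F1² = h² − (0.0529) = 0.601 − 0.0529 = 0.5481.
|λ| = √0.5481 = 0.7403.

0.740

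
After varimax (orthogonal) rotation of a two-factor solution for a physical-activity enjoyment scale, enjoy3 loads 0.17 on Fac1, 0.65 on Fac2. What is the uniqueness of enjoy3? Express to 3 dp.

0.549

h² = 0.17² + 0.65² = 0.0289 + 0.4225 = 0.4514
Uniqueness u² = 1 − h² = 1 − 0.4514 = 0.5486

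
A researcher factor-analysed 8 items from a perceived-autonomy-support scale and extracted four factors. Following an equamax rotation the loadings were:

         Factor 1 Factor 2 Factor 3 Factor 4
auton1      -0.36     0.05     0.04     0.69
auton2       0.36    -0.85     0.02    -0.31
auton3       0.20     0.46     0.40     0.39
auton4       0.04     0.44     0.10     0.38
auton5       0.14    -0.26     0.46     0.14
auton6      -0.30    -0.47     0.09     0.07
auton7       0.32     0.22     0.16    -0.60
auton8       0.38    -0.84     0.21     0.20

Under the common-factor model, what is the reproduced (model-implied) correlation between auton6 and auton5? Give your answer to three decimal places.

0.131

r̂ = Σ λ_i·λ_j across factors = (-0.30)(0.14) + (-0.47)(-0.26) + (0.09)(0.46) + (0.07)(0.14)
  = -0.0420 +0.1222 +0.0414 +0.0098 = 0.1314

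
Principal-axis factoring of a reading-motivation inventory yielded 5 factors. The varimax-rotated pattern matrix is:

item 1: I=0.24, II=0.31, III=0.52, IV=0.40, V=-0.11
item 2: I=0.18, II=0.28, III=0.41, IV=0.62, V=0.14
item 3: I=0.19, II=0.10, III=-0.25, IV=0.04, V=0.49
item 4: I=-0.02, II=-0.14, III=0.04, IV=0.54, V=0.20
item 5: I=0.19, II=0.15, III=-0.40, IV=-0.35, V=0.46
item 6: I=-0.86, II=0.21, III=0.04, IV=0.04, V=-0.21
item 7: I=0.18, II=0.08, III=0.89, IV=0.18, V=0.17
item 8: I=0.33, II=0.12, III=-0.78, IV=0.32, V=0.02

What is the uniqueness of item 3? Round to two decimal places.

h² = 0.19² + 0.10² + (-0.25)² + 0.04² + 0.49² = 0.0361 + 0.0100 + 0.0625 + 0.0016 + 0.2401 = 0.3503
Uniqueness u² = 1 − h² = 1 − 0.3503 = 0.6497

0.65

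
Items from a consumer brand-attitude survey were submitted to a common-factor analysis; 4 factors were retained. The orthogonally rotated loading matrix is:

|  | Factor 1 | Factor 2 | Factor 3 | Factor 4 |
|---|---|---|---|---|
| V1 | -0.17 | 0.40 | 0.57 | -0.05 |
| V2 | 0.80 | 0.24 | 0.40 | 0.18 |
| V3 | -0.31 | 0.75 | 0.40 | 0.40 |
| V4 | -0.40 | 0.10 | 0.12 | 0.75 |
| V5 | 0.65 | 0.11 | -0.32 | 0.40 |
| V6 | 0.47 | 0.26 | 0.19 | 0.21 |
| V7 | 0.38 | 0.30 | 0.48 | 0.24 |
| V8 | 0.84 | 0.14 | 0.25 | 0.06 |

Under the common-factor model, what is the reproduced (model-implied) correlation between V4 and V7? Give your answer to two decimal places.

r̂ = Σ λ_i·λ_j across factors = (-0.40)(0.38) + (0.10)(0.30) + (0.12)(0.48) + (0.75)(0.24)
  = -0.1520 +0.0300 +0.0576 +0.1800 = 0.1156

0.12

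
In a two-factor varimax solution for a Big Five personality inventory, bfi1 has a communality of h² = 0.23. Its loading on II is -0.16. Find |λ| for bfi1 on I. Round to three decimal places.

0.452

Under orthogonal rotation h² = Σλ², so λ_I² = h² − (0.0256) = 0.23 − 0.0256 = 0.2044.
|λ| = √0.2044 = 0.4521.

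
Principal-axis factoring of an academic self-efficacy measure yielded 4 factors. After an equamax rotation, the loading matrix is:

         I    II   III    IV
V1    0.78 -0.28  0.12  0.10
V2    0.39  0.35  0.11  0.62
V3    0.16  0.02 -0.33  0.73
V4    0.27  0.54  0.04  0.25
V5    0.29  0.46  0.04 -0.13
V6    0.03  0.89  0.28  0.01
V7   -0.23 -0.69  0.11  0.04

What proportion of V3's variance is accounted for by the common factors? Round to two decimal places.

0.67

h² = 0.16² + 0.02² + (-0.33)² + 0.73² = 0.0256 + 0.0004 + 0.1089 + 0.5329 = 0.6678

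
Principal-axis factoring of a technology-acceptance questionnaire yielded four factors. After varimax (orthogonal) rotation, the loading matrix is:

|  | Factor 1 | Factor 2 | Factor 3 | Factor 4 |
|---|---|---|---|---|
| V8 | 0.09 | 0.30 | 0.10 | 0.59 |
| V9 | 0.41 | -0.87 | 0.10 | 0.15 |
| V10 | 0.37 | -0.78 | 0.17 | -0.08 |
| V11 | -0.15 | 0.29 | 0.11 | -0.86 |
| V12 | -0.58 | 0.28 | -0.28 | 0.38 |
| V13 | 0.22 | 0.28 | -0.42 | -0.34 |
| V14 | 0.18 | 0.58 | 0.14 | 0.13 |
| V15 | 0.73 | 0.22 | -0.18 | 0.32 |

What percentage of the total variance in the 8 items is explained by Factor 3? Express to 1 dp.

SS loadings for Factor 3 = 0.10² + 0.10² + 0.17² + 0.11² + (-0.28)² + (-0.42)² + 0.14² + (-0.18)² = 0.3678
With 8 standardized items, total variance = 8. Proportion = 0.3678/8 = 0.0460 → 4.60%.

4.6%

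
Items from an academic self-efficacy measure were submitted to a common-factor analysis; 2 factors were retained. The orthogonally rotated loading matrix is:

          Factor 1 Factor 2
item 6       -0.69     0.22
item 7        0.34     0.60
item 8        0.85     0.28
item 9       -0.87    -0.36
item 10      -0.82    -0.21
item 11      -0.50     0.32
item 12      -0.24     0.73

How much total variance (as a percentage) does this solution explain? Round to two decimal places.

Communalities: 0.5245, 0.4756, 0.8009, 0.8865, 0.7165, 0.3524, 0.5905; Σh² = 4.3469.
Total variance with 7 standardized items is 7, so the solution explains 4.3469/7 = 0.6210 = 62.10%.

62.10%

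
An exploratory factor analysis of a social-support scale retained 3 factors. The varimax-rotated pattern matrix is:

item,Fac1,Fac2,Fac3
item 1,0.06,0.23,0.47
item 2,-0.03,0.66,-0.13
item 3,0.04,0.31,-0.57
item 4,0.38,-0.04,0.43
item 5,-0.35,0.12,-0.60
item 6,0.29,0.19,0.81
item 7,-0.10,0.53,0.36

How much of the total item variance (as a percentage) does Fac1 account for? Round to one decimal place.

5.2%

SS loadings for Fac1 = 0.06² + (-0.03)² + 0.04² + 0.38² + (-0.35)² + 0.29² + (-0.10)² = 0.3671
With 7 standardized items, total variance = 7. Proportion = 0.3671/7 = 0.0524 → 5.24%.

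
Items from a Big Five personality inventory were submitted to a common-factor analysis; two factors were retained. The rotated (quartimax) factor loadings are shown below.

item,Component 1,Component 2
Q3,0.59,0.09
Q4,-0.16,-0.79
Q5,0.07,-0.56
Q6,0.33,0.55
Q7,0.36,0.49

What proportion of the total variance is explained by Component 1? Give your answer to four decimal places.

SS loadings for Component 1 = 0.59² + (-0.16)² + 0.07² + 0.33² + 0.36² = 0.6171
Proportion of variance = 0.6171 / 5 = 0.1234.

0.1234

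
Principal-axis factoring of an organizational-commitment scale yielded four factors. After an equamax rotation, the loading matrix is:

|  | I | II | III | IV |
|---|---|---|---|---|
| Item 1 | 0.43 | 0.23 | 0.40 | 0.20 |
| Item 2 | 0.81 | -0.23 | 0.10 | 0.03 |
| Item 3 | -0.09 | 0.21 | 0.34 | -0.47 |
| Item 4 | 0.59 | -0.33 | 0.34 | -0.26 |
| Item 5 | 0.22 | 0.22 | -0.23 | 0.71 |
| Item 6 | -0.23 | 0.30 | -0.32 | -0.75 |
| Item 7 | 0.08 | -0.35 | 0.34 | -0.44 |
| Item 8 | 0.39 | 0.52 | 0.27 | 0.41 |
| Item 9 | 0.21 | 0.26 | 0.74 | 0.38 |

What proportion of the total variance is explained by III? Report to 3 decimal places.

0.144

SS loadings for III = 0.40² + 0.10² + 0.34² + 0.34² + (-0.23)² + (-0.32)² + 0.34² + 0.27² + 0.74² = 1.2926
Proportion of variance = 1.2926 / 9 = 0.1436.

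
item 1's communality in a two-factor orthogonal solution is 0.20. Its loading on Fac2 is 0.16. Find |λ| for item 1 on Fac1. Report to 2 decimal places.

0.42

Under orthogonal rotation h² = Σλ², so λ_Fac1² = h² − (0.0256) = 0.20 − 0.0256 = 0.1744.
|λ| = √0.1744 = 0.4176.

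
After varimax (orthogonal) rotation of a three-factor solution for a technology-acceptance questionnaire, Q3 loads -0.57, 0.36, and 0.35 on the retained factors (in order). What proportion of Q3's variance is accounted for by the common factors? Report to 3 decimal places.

0.577

h² = (-0.57)² + 0.36² + 0.35² = 0.3249 + 0.1296 + 0.1225 = 0.5770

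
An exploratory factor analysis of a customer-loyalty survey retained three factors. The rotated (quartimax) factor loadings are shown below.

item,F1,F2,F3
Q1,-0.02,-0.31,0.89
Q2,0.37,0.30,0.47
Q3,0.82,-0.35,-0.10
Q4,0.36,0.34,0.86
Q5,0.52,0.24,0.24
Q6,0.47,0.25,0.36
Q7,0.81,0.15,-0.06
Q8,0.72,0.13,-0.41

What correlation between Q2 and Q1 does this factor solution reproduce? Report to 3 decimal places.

0.318

r̂ = Σ λ_i·λ_j across factors = (0.37)(-0.02) + (0.30)(-0.31) + (0.47)(0.89)
  = -0.0074 -0.0930 +0.4183 = 0.3179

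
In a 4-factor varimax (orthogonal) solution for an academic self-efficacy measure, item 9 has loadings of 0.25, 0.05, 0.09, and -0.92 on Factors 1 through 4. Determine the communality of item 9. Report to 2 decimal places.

0.92

h² = 0.25² + 0.05² + 0.09² + (-0.92)² = 0.0625 + 0.0025 + 0.0081 + 0.8464 = 0.9195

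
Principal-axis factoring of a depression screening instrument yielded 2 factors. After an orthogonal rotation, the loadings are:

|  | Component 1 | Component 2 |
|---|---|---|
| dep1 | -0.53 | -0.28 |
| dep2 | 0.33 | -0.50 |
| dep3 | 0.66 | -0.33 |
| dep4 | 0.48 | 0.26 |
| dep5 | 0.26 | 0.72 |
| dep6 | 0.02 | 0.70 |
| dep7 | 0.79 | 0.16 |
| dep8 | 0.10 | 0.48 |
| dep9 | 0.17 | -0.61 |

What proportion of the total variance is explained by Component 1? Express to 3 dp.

0.199

SS loadings for Component 1 = (-0.53)² + 0.33² + 0.66² + 0.48² + 0.26² + 0.02² + 0.79² + 0.10² + 0.17² = 1.7868
Proportion of variance = 1.7868 / 9 = 0.1985.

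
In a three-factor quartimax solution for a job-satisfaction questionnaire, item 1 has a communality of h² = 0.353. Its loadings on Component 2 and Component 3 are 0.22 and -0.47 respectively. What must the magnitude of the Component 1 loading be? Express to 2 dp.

Under orthogonal rotation h² = Σλ², so λ_Component 1² = h² − (0.2693) = 0.353 − 0.2693 = 0.0837.
|λ| = √0.0837 = 0.2893.

0.29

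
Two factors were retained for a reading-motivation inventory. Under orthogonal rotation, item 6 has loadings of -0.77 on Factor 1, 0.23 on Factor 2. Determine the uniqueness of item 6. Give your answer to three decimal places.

0.354

h² = (-0.77)² + 0.23² = 0.5929 + 0.0529 = 0.6458
Uniqueness u² = 1 − h² = 1 − 0.6458 = 0.3542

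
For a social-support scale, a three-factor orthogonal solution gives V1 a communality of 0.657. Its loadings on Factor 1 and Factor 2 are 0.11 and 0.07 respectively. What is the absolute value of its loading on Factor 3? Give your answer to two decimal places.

Under orthogonal rotation h² = Σλ², so λ_Factor 3² = h² − (0.0170) = 0.657 − 0.0170 = 0.6400.
|λ| = √0.6400 = 0.8000.

0.80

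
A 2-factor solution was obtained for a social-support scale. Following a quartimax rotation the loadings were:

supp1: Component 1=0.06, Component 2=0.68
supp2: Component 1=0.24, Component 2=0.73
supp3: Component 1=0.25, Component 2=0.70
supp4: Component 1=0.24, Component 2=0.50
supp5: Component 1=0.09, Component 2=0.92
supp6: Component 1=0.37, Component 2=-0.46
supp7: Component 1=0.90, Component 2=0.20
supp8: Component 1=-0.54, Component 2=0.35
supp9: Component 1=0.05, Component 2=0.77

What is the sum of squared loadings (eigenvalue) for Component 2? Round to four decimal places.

3.5487

SS loadings for Component 2 = 0.68² + 0.73² + 0.70² + 0.50² + 0.92² + (-0.46)² + 0.20² + 0.35² + 0.77² = 0.4624 + 0.5329 + 0.4900 + 0.2500 + 0.8464 + 0.2116 + 0.0400 + 0.1225 + 0.5929 = 3.5487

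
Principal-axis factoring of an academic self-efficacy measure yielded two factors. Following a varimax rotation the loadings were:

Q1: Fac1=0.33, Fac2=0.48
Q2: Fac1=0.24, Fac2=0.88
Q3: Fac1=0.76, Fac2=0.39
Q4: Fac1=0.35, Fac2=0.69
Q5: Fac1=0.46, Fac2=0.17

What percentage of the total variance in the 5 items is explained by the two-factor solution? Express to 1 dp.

SS loadings by factor: 1.0782, 1.6619; total = 2.7401.
Total variance with 5 standardized items is 5, so the solution explains 2.7401/5 = 0.5480 = 54.80%.

54.8%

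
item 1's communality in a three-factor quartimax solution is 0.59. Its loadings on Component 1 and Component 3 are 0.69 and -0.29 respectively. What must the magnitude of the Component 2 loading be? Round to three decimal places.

Under orthogonal rotation h² = Σλ², so λ_Component 2² = h² − (0.5602) = 0.59 − 0.5602 = 0.0298.
|λ| = √0.0298 = 0.1726.

0.173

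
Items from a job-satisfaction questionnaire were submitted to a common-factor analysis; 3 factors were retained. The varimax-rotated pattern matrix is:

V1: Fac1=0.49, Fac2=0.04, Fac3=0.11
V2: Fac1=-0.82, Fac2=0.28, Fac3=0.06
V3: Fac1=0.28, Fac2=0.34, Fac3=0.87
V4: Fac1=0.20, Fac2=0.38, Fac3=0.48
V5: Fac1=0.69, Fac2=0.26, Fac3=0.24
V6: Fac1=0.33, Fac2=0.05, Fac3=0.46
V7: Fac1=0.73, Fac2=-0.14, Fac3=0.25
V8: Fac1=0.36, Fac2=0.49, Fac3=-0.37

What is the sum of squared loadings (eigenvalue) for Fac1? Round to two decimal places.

SS loadings for Fac1 = 0.49² + (-0.82)² + 0.28² + 0.20² + 0.69² + 0.33² + 0.73² + 0.36² = 0.2401 + 0.6724 + 0.0784 + 0.0400 + 0.4761 + 0.1089 + 0.5329 + 0.1296 = 2.2784

2.28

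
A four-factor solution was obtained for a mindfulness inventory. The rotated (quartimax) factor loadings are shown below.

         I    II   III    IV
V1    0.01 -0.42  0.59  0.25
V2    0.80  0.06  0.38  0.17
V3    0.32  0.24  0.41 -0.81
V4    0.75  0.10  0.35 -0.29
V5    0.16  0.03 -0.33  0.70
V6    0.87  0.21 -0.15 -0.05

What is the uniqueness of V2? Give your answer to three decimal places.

h² = 0.80² + 0.06² + 0.38² + 0.17² = 0.6400 + 0.0036 + 0.1444 + 0.0289 = 0.8169
Uniqueness u² = 1 − h² = 1 − 0.8169 = 0.1831

0.183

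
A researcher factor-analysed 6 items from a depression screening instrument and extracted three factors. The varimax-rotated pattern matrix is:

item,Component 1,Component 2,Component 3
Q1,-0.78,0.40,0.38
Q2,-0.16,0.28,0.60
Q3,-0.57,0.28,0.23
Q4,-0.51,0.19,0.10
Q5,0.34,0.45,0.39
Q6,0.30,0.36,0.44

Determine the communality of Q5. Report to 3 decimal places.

h² = 0.34² + 0.45² + 0.39² = 0.1156 + 0.2025 + 0.1521 = 0.4702

0.470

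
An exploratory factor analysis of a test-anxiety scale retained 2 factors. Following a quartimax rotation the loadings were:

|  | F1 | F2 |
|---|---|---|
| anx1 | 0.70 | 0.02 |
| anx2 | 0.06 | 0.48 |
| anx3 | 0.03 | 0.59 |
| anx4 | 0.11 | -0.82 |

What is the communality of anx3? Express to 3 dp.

h² = 0.03² + 0.59² = 0.0009 + 0.3481 = 0.3490

0.349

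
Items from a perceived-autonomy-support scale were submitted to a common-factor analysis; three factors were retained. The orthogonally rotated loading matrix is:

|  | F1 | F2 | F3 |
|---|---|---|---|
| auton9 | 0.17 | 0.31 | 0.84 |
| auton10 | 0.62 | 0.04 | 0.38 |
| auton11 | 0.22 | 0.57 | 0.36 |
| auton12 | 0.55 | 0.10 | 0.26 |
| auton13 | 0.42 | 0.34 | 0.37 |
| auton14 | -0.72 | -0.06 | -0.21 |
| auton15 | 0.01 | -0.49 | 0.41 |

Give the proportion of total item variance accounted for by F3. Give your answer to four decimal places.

0.1995

SS loadings for F3 = 0.84² + 0.38² + 0.36² + 0.26² + 0.37² + (-0.21)² + 0.41² = 1.3963
Proportion of variance = 1.3963 / 7 = 0.1995.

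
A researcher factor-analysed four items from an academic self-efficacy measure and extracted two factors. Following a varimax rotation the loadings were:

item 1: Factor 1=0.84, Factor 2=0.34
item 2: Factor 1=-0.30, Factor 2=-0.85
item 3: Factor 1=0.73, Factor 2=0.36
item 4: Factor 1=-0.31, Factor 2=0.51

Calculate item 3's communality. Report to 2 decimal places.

0.66

h² = 0.73² + 0.36² = 0.5329 + 0.1296 = 0.6625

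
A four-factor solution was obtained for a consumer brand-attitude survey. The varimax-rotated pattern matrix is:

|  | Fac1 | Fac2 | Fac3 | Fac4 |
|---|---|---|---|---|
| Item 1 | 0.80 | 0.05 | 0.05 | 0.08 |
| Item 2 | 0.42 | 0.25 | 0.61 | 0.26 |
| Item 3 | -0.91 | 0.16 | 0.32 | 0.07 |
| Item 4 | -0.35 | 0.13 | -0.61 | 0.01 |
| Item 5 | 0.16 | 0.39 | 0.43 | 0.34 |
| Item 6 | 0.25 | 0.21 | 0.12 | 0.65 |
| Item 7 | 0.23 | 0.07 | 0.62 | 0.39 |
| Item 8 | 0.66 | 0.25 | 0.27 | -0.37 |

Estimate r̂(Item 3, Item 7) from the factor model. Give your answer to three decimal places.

r̂ = Σ λ_i·λ_j across factors = (-0.91)(0.23) + (0.16)(0.07) + (0.32)(0.62) + (0.07)(0.39)
  = -0.2093 +0.0112 +0.1984 +0.0273 = 0.0276

0.028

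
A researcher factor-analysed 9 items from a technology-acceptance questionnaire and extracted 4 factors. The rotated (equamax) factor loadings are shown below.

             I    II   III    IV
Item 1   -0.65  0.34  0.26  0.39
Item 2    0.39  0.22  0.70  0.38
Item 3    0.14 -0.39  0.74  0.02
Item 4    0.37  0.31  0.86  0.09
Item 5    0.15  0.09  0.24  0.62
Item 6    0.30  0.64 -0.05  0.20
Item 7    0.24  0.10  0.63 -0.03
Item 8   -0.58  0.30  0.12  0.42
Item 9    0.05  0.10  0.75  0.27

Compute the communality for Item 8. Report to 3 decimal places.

h² = (-0.58)² + 0.30² + 0.12² + 0.42² = 0.3364 + 0.0900 + 0.0144 + 0.1764 = 0.6172

0.617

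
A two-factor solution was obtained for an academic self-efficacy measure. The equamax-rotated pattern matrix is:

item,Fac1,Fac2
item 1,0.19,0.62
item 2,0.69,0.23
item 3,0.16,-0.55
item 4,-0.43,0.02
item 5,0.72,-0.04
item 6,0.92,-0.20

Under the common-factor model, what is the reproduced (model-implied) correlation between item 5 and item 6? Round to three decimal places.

0.670

r̂ = Σ λ_i·λ_j across factors = (0.72)(0.92) + (-0.04)(-0.20)
  = +0.6624 +0.0080 = 0.6704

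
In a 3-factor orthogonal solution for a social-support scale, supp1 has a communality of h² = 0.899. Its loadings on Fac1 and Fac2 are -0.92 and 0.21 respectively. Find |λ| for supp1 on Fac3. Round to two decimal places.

Under orthogonal rotation h² = Σλ², so λ_Fac3² = h² − (0.8905) = 0.899 − 0.8905 = 0.0085.
|λ| = √0.0085 = 0.0922.

0.09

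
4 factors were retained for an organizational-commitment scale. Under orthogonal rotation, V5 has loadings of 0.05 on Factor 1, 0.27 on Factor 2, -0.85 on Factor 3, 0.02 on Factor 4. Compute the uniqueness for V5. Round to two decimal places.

h² = 0.05² + 0.27² + (-0.85)² + 0.02² = 0.0025 + 0.0729 + 0.7225 + 0.0004 = 0.7983
Uniqueness u² = 1 − h² = 1 − 0.7983 = 0.2017

0.20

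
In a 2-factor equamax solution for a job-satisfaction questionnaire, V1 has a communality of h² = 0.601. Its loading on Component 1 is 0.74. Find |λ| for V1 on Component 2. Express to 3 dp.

0.231

Under orthogonal rotation h² = Σλ², so λ_Component 2² = h² − (0.5476) = 0.601 − 0.5476 = 0.0534.
|λ| = √0.0534 = 0.2311.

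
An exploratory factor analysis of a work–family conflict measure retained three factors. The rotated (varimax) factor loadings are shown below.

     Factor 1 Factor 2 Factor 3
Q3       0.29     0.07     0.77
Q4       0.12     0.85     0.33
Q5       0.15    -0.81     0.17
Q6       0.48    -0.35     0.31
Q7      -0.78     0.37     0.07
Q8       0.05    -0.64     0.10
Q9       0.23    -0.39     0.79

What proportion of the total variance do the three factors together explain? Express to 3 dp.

SS loadings by factor: 1.0152, 2.2046, 1.4658; total = 4.6856.
Total variance with 7 standardized items is 7, so the solution explains 4.6856/7 = 0.6694.

0.669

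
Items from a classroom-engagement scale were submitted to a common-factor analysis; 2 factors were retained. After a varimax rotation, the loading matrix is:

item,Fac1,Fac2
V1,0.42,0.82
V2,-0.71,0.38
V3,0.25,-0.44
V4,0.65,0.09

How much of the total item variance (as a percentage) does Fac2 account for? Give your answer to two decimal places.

SS loadings for Fac2 = 0.82² + 0.38² + (-0.44)² + 0.09² = 1.0185
With 4 standardized items, total variance = 4. Proportion = 1.0185/4 = 0.2546 → 25.46%.

25.46%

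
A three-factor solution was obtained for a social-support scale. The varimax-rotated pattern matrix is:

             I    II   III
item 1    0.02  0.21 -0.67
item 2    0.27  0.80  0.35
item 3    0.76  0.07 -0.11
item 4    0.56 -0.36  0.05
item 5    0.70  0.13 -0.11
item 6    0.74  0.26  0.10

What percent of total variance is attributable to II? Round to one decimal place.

15.1%

SS loadings for II = 0.21² + 0.80² + 0.07² + (-0.36)² + 0.13² + 0.26² = 0.9031
With 6 standardized items, total variance = 6. Proportion = 0.9031/6 = 0.1505 → 15.05%.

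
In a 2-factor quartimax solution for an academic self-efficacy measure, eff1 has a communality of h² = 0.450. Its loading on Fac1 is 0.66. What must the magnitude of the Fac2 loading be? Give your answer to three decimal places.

0.120

Under orthogonal rotation h² = Σλ², so λ_Fac2² = h² − (0.4356) = 0.450 − 0.4356 = 0.0144.
|λ| = √0.0144 = 0.1200.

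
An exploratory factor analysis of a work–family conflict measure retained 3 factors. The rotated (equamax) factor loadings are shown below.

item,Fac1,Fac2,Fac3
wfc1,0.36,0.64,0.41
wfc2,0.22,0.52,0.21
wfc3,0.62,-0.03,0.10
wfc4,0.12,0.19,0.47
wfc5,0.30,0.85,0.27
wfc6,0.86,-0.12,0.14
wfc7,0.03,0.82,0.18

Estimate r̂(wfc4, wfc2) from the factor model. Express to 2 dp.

r̂ = Σ λ_i·λ_j across factors = (0.12)(0.22) + (0.19)(0.52) + (0.47)(0.21)
  = +0.0264 +0.0988 +0.0987 = 0.2239

0.22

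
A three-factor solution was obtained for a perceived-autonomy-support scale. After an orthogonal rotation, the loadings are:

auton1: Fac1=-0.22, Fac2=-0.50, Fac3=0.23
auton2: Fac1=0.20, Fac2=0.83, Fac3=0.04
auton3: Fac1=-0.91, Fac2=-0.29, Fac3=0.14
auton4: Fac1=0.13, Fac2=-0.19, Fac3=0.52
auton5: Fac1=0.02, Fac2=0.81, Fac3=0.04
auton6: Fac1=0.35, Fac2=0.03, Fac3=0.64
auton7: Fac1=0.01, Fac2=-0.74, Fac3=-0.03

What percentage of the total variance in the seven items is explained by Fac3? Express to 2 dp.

10.81%

SS loadings for Fac3 = 0.23² + 0.04² + 0.14² + 0.52² + 0.04² + 0.64² + (-0.03)² = 0.7566
With 7 standardized items, total variance = 7. Proportion = 0.7566/7 = 0.1081 → 10.81%.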